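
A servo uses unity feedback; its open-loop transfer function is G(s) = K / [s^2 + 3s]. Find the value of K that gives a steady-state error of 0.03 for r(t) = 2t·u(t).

200

Factoring s from the denominator leaves a polynomial with constant term 3, so the system is type 1.
K_v = lim_{s→0} s·G(s) = K / 3 = (1/3)·K.
e_ss = 2/K_v = 0.03 ⇒ K_v = 200/3 ⇒ K = (200/3)/(1/3) = 200.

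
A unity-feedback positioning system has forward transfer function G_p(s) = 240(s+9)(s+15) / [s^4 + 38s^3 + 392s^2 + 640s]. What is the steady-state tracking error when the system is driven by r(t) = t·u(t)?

The denominator has no term below 640s — 1 pole at s=0, type 1.
K_v = lim_{s→0} s·G_p(s) = 240·9·15 / 640 = 50.625.
e_ss = 1/K_v = 1/50.625 = 8/405.

8/405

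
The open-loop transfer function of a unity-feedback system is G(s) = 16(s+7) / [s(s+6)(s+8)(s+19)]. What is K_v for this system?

One free integrator in G(s): this is a type 1 system.
K_v = lim_{s→0} s·G(s) = 16·7 / (6·8·19) = 7/57.

7/57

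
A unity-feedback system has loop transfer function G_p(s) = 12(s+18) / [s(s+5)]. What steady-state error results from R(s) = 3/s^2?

5/72

One free integrator in G_p(s): this is a type 1 system.
K_v = lim_{s→0} s·G_p(s) = 12·18 / (5) = 43.2.
e_ss = 3/K_v = 3/43.2 = 5/72.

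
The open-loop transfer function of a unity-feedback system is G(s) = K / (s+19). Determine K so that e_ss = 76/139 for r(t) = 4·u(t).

No free integrators in G(s): this is a type 0 system.
K_p = lim_{s→0} G(s) = K / (19) = (1/19)·K.
e_ss = 4/(1 + K_p) = 76/139 ⇒ 1 + (1/19)·K = 139/19 ⇒ K = 120.

120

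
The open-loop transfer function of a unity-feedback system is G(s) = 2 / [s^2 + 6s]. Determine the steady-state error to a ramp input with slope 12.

36

Lowest-order denominator term is 6s, so the open loop has 1 pole at the origin → type 1 system.
K_v = lim_{s→0} s·G(s) = 2 / 6 = 1/3.
e_ss = 12/K_v = 12/(1/3) = 36.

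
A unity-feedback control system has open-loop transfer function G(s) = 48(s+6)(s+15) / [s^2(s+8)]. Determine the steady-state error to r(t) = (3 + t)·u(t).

0

G(s) has two factors of s in the denominator, so the system is type 2. Treating each term separately:
  • 3: tracked with zero error.
  • t: tracked with zero error.
Total e_ss = 0.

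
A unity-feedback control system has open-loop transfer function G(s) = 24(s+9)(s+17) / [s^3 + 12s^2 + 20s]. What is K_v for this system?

183.6

Factoring s from the denominator leaves a polynomial with constant term 20, so the system is type 1.
K_v = lim_{s→0} s·G(s) = 24·9·17 / 20 = 183.6.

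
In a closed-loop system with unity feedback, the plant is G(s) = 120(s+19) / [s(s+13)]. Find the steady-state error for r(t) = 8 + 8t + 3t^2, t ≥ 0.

infinity

System type = 1 (one pole at s=0). Treating each term separately:
  • 8: tracked with zero error.
  • 8t: e_ss = 8/K_v with K_v=2280/13 → 13/285.
  • 3t^2: a type-1 system cannot track it, e_ss → ∞.
The unbounded component dominates.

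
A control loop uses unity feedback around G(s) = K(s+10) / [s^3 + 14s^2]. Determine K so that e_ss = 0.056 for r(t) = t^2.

50

The denominator has no term below 14s^2 — 2 poles at s=0, type 2.
K_a = lim_{s→0} s^2·G(s) = K·10 / 14 = (5/7)·K.
e_ss = 2/K_a = 0.056 ⇒ K_a = 250/7 ⇒ K = (250/7)/(5/7) = 50.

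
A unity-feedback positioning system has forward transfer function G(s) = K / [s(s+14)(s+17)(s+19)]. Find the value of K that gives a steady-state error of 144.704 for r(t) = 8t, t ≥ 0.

250

One free integrator in G(s): this is a type 1 system.
K_v = lim_{s→0} s·G(s) = K / (14·17·19) = (1/4522)·K.
e_ss = 8/K_v = 144.704 ⇒ K_v = 125/2261 ⇒ K = (125/2261)/(1/4522) = 250.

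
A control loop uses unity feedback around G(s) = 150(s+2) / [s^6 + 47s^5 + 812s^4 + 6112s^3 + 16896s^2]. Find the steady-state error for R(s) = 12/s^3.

675.84

Factoring s^2 from the denominator leaves a polynomial with constant term 16896, so the system is type 2.
K_a = lim_{s→0} s^2·G(s) = 150·2 / 16896 = 25/1408.
r(t) = 6t^2 gives R(s) = 12/s^3.
e_ss = 12/K_a = 12/(25/1408) = 675.84.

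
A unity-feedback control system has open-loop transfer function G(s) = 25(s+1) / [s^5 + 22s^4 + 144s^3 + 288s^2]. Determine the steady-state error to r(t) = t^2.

23.04

Factoring s^2 from the denominator leaves a polynomial with constant term 288, so the system is type 2.
K_a = lim_{s→0} s^2·G(s) = 25·1 / 288 = 25/288.
r(t) = t^2 gives R(s) = 2/s^3.
e_ss = 2/K_a = 2/(25/288) = 23.04.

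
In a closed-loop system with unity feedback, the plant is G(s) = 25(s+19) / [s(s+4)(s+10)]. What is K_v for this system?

G(s) has one factor of s in the denominator, so the system is type 1.
K_v = lim_{s→0} s·G(s) = 25·19 / (4·10) = 11.875.

11.875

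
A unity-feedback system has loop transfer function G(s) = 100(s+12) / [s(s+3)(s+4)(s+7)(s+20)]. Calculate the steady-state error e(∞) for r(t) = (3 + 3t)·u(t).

G(s) has one factor of s in the denominator, so the system is type 1. Taking each input component in turn:
  • 3: tracked with zero error.
  • 3t: e_ss = 3/K_v with K_v=5/7 → 4.2.
Total e_ss = 4.2.

4.2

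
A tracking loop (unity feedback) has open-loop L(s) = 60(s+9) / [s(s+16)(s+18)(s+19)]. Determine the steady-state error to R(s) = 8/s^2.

1216/15

L(s) has one factor of s in the denominator, so the system is type 1.
K_v = lim_{s→0} s·L(s) = 60·9 / (16·18·19) = 15/152.
e_ss = 8/K_v = 8/(15/152) = 1216/15.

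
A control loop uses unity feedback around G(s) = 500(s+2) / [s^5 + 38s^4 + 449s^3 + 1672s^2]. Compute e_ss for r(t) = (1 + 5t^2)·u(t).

16.72

Lowest-order denominator term is 1672s^2, so the open loop has 2 poles at the origin → type 2 system. By superposition:
  • 1: tracked with zero error.
  • 5t^2: e_ss = 10/K_a with K_a=125/209 → 16.72.
Total e_ss = 16.72.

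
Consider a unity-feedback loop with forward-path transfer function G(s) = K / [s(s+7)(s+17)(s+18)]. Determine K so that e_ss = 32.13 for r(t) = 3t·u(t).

G(s) has one factor of s in the denominator, so the system is type 1.
K_v = lim_{s→0} s·G(s) = K / (7·17·18) = (1/2142)·K.
e_ss = 3/K_v = 32.13 ⇒ K_v = 100/1071 ⇒ K = (100/1071)/(1/2142) = 200.

200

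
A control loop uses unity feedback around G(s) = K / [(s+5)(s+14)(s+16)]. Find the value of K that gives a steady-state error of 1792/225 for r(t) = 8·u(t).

5

G(s) has no factors of s in the denominator, so the system is type 0.
K_p = lim_{s→0} G(s) = K / (5·14·16) = (1/1120)·K.
e_ss = 8/(1 + K_p) = 1792/225 ⇒ 1 + (1/1120)·K = 225/224 ⇒ K = 5.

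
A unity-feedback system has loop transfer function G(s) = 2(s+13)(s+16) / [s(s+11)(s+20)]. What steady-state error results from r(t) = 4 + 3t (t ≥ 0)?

165/104

G(s) has one factor of s in the denominator, so the system is type 1. By superposition:
  • 4: tracked with zero error.
  • 3t: e_ss = 3/K_v with K_v=104/55 → 165/104.
Total e_ss = 165/104.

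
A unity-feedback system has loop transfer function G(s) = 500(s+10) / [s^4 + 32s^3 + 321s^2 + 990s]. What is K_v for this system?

The denominator has no term below 990s — 1 pole at s=0, type 1.
K_v = lim_{s→0} s·G(s) = 500·10 / 990 = 500/99.

500/99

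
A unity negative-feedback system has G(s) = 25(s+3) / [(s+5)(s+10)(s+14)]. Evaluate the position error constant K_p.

G(s) has no factors of s in the denominator, so the system is type 0.
K_p = lim_{s→0} G(s) = 25·3 / (5·10·14) = 3/28.

3/28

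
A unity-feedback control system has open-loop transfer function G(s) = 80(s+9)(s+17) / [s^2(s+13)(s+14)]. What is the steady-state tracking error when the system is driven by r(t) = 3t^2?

91/1020

The open loop has two poles at the origin → type 2 system.
K_a = lim_{s→0} s^2·G(s) = 80·9·17 / (13·14) = 6120/91.
r(t) = 3t^2 gives R(s) = 6/s^3.
e_ss = 6/K_a = 6/(6120/91) = 91/1020.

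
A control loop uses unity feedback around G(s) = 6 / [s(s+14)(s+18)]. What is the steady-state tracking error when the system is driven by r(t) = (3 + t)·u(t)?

One free integrator in G(s): this is a type 1 system. By superposition:
  • 3: tracked with zero error.
  • t: e_ss = 1/K_v with K_v=1/42 → 42.
Total e_ss = 42.

42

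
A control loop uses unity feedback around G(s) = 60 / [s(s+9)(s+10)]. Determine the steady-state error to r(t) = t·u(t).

G(s) has one factor of s in the denominator, so the system is type 1.
K_v = lim_{s→0} s·G(s) = 60 / (9·10) = 2/3.
e_ss = 1/K_v = 1/(2/3) = 1.5.

1.5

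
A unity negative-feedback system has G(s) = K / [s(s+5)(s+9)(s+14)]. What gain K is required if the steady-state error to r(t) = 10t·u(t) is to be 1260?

G(s) has one factor of s in the denominator, so the system is type 1.
K_v = lim_{s→0} s·G(s) = K / (5·9·14) = (1/630)·K.
e_ss = 10/K_v = 1260 ⇒ K_v = 1/126 ⇒ K = (1/126)/(1/630) = 5.

5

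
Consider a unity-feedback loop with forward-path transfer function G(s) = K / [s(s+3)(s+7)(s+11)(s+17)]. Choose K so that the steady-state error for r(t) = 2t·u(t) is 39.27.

System type = 1 (one pole at s=0).
K_v = lim_{s→0} s·G(s) = K / (3·7·11·17) = (1/3927)·K.
e_ss = 2/K_v = 39.27 ⇒ K_v = 200/3927 ⇒ K = (200/3927)/(1/3927) = 200.

200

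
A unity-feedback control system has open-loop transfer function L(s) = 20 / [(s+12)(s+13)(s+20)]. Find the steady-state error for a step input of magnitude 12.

1872/157

The open loop has no poles at the origin → type 0 system.
K_p = lim_{s→0} L(s) = 20 / (12·13·20) = 1/156.
e_ss = 12/(1 + K_p) = 12/(157/156) = 1872/157.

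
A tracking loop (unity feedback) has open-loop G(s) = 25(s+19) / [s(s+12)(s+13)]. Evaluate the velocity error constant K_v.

475/156

G(s) has one factor of s in the denominator, so the system is type 1.
K_v = lim_{s→0} s·G(s) = 25·19 / (12·13) = 475/156.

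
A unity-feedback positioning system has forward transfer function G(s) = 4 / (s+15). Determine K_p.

G(s) has no factors of s in the denominator, so the system is type 0.
K_p = lim_{s→0} G(s) = 4 / (15) = 4/15.

4/15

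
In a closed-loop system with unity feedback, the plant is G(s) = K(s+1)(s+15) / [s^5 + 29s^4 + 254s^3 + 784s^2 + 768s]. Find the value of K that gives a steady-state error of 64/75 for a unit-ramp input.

The denominator has no term below 768s — 1 pole at s=0, type 1.
K_v = lim_{s→0} s·G(s) = K·1·15 / 768 = (5/256)·K.
e_ss = 1/K_v = 64/75 ⇒ K_v = 75/64 ⇒ K = (75/64)/(5/256) = 60.

60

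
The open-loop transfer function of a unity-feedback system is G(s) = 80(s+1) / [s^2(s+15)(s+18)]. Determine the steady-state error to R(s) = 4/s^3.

13.5

Two free integrators in G(s): this is a type 2 system.
K_a = lim_{s→0} s^2·G(s) = 80·1 / (15·18) = 8/27.
r(t) = 2t^2 gives R(s) = 4/s^3.
e_ss = 4/K_a = 4/(8/27) = 13.5.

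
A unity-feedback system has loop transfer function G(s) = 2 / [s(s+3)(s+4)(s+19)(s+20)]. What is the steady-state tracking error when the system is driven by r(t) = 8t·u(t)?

System type = 1 (one pole at s=0).
K_v = lim_{s→0} s·G(s) = 2 / (3·4·19·20) = 1/2280.
e_ss = 8/K_v = 8/(1/2280) = 18240.

18240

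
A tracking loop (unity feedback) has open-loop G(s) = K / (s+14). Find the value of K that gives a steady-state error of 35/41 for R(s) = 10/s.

The open loop has no poles at the origin → type 0 system.
K_p = lim_{s→0} G(s) = K / (14) = (1/14)·K.
e_ss = 10/(1 + K_p) = 35/41 ⇒ 1 + (1/14)·K = 82/7 ⇒ K = 150.

150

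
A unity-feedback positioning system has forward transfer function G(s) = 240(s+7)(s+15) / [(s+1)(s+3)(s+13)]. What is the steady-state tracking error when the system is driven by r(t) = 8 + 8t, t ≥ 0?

G(s) has no factors of s in the denominator, so the system is type 0. Treating each term separately:
  • 8: e_ss = 8/(1+K_p) with K_p=8400/13 → 104/8413.
  • 8t: a type-0 system cannot track it, e_ss → ∞.
The unbounded component dominates.

infinity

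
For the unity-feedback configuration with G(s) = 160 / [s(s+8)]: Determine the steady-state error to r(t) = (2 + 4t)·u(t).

The open loop has one pole at the origin → type 1 system. Treating each term separately:
  • 2: tracked with zero error.
  • 4t: e_ss = 4/K_v with K_v=20 → 0.2.
Total e_ss = 0.2.

0.2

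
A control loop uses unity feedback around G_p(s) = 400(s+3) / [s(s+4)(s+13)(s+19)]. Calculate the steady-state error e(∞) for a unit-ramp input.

247/300

One free integrator in G_p(s): this is a type 1 system.
K_v = lim_{s→0} s·G_p(s) = 400·3 / (4·13·19) = 300/247.
e_ss = 1/K_v = 1/(300/247) = 247/300.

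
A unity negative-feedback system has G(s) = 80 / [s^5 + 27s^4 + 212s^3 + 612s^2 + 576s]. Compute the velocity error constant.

5/36

Factoring s from the denominator leaves a polynomial with constant term 576, so the system is type 1.
K_v = lim_{s→0} s·G(s) = 80 / 576 = 5/36.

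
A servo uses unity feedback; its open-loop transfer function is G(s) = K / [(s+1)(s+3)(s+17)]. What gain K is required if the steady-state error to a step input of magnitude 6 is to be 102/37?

60

No free integrators in G(s): this is a type 0 system.
K_p = lim_{s→0} G(s) = K / (1·3·17) = (1/51)·K.
e_ss = 6/(1 + K_p) = 102/37 ⇒ 1 + (1/51)·K = 37/17 ⇒ K = 60.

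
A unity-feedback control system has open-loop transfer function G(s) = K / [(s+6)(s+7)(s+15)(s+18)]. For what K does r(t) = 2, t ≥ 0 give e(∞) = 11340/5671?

2

No free integrators in G(s): this is a type 0 system.
K_p = lim_{s→0} G(s) = K / (6·7·15·18) = (1/11340)·K.
e_ss = 2/(1 + K_p) = 11340/5671 ⇒ 1 + (1/11340)·K = 5671/5670 ⇒ K = 2.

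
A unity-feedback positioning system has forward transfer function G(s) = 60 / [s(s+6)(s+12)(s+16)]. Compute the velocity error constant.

5/96

G(s) has one factor of s in the denominator, so the system is type 1.
K_v = lim_{s→0} s·G(s) = 60 / (6·12·16) = 5/96.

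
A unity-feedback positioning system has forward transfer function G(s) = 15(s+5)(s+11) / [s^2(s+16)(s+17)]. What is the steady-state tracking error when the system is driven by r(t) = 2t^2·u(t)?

The open loop has two poles at the origin → type 2 system.
K_a = lim_{s→0} s^2·G(s) = 15·5·11 / (16·17) = 825/272.
r(t) = 2t^2 gives R(s) = 4/s^3.
e_ss = 4/K_a = 4/(825/272) = 1088/825.

1088/825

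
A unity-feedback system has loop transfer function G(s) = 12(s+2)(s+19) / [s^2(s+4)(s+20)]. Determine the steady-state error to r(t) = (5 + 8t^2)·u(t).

160/57

G(s) has two factors of s in the denominator, so the system is type 2. Taking each input component in turn:
  • 5: tracked with zero error.
  • 8t^2: e_ss = 16/K_a with K_a=5.7 → 160/57.
Total e_ss = 160/57.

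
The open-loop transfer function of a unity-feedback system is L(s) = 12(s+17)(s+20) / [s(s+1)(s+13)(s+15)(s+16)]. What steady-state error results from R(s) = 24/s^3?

infinity

System type = 1 (one pole at s=0).
K_a = lim_{s→0} s^2·L(s) = 0; the steady-state error to this parabolic input grows without bound.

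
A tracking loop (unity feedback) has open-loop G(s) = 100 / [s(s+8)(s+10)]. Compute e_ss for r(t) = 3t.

System type = 1 (one pole at s=0).
K_v = lim_{s→0} s·G(s) = 100 / (8·10) = 1.25.
e_ss = 3/K_v = 3/1.25 = 2.4.

2.4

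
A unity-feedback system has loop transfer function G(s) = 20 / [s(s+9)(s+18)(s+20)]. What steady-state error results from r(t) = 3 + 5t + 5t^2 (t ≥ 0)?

System type = 1 (one pole at s=0). Treating each term separately:
  • 3: tracked with zero error.
  • 5t: e_ss = 5/K_v with K_v=1/162 → 810.
  • 5t^2: a type-1 system cannot track it, e_ss → ∞.
The unbounded component dominates.

infinity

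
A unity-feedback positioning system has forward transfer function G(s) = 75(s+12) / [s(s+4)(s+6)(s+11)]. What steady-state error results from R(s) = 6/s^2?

1.76

The open loop has one pole at the origin → type 1 system.
K_v = lim_{s→0} s·G(s) = 75·12 / (4·6·11) = 75/22.
e_ss = 6/K_v = 6/(75/22) = 1.76.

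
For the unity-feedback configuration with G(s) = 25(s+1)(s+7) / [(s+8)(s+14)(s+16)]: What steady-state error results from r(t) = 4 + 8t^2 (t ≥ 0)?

infinity

The open loop has no poles at the origin → type 0 system. Treating each term separately:
  • 4: e_ss = 4/(1+K_p) with K_p=25/256 → 1024/281.
  • 8t^2: a type-0 system cannot track it, e_ss → ∞.
The unbounded component dominates.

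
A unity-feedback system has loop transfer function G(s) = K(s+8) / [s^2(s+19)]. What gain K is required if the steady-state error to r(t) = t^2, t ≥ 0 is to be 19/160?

40

System type = 2 (two poles at s=0).
K_a = lim_{s→0} s^2·G(s) = K·8 / (19) = (8/19)·K.
e_ss = 2/K_a = 19/160 ⇒ K_a = 320/19 ⇒ K = (320/19)/(8/19) = 40.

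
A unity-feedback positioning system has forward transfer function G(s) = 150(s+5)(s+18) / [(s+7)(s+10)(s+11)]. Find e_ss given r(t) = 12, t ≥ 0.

924/1427

No free integrators in G(s): this is a type 0 system.
K_p = lim_{s→0} G(s) = 150·5·18 / (7·10·11) = 1350/77.
e_ss = 12/(1 + K_p) = 12/(1427/77) = 924/1427.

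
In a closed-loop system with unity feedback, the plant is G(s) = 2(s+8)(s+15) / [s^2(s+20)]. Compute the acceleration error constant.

12

System type = 2 (two poles at s=0).
K_a = lim_{s→0} s^2·G(s) = 2·8·15 / (20) = 12.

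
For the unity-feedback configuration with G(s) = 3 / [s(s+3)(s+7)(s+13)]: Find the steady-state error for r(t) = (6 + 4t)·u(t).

One free integrator in G(s): this is a type 1 system. Treating each term separately:
  • 6: tracked with zero error.
  • 4t: e_ss = 4/K_v with K_v=1/91 → 364.
Total e_ss = 364.

364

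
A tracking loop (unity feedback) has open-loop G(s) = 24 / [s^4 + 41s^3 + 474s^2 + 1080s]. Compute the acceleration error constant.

The denominator has no term below 1080s — 1 pole at s=0, type 1.
K_a = lim_{s→0} s^2·G(s) = 0 (the extra factor of s kills the finite limit).

0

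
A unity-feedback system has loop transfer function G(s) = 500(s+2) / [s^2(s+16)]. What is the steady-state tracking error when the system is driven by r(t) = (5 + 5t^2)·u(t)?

0.16

G(s) has two factors of s in the denominator, so the system is type 2. Taking each input component in turn:
  • 5: tracked with zero error.
  • 5t^2: e_ss = 10/K_a with K_a=62.5 → 0.16.
Total e_ss = 0.16.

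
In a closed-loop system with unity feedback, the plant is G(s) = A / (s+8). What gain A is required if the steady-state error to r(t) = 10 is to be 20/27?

100

The open loop has no poles at the origin → type 0 system.
K_p = lim_{s→0} G(s) = A / (8) = 0.125·A.
e_ss = 10/(1 + K_p) = 20/27 ⇒ 1 + 0.125·A = 13.5 ⇒ A = 100.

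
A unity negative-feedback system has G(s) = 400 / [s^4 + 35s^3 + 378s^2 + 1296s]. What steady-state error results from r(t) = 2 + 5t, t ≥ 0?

16.2

Factoring s from the denominator leaves a polynomial with constant term 1296, so the system is type 1. By superposition:
  • 2: tracked with zero error.
  • 5t: e_ss = 5/K_v with K_v=25/81 → 16.2.
Total e_ss = 16.2.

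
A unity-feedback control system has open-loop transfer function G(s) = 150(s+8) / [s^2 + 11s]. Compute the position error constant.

infinity

K_p = lim_{s→0} G(s); with 1 pole at the origin the limit diverges, so K_p = ∞.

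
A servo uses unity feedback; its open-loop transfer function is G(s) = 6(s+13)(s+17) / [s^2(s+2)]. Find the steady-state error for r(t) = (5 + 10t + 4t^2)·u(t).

8/663

G(s) has two factors of s in the denominator, so the system is type 2. Taking each input component in turn:
  • 5: tracked with zero error.
  • 10t: tracked with zero error.
  • 4t^2: e_ss = 8/K_a with K_a=663 → 8/663.
Total e_ss = 8/663.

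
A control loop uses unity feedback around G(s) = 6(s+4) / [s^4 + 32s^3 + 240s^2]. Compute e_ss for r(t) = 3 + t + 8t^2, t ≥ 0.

160

Lowest-order denominator term is 240s^2, so the open loop has 2 poles at the origin → type 2 system. Taking each input component in turn:
  • 3: tracked with zero error.
  • t: tracked with zero error.
  • 8t^2: e_ss = 16/K_a with K_a=0.1 → 160.
Total e_ss = 160.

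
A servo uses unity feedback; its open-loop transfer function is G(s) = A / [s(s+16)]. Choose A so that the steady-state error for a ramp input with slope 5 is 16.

5

System type = 1 (one pole at s=0).
K_v = lim_{s→0} s·G(s) = A / (16) = 0.0625·A.
e_ss = 5/K_v = 16 ⇒ K_v = 0.3125 ⇒ A = 0.3125/0.0625 = 5.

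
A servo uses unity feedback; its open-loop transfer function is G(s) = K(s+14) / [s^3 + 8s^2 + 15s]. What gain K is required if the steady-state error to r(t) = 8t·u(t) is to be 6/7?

10

Lowest-order denominator term is 15s, so the open loop has 1 pole at the origin → type 1 system.
K_v = lim_{s→0} s·G(s) = K·14 / 15 = (14/15)·K.
e_ss = 8/K_v = 6/7 ⇒ K_v = 28/3 ⇒ K = (28/3)/(14/15) = 10.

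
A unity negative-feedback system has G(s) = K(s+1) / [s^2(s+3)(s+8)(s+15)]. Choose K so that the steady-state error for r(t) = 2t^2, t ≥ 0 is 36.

40

The open loop has two poles at the origin → type 2 system.
K_a = lim_{s→0} s^2·G(s) = K·1 / (3·8·15) = (1/360)·K.
e_ss = 4/K_a = 36 ⇒ K_a = 1/9 ⇒ K = (1/9)/(1/360) = 40.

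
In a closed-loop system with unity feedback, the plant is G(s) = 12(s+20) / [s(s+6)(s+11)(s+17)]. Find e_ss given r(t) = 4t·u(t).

18.7

System type = 1 (one pole at s=0).
K_v = lim_{s→0} s·G(s) = 12·20 / (6·11·17) = 40/187.
e_ss = 4/K_v = 4/(40/187) = 18.7.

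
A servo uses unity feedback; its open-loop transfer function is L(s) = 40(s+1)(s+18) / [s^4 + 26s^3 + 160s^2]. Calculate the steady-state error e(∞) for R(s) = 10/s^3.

20/9

Factoring s^2 from the denominator leaves a polynomial with constant term 160, so the system is type 2.
K_a = lim_{s→0} s^2·L(s) = 40·1·18 / 160 = 4.5.
r(t) = 5t^2 gives R(s) = 10/s^3.
e_ss = 10/K_a = 10/4.5 = 20/9.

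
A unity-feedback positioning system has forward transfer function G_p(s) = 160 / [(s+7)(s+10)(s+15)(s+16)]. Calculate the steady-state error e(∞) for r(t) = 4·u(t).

The open loop has no poles at the origin → type 0 system.
K_p = lim_{s→0} G_p(s) = 160 / (7·10·15·16) = 1/105.
e_ss = 4/(1 + K_p) = 4/(106/105) = 210/53.

210/53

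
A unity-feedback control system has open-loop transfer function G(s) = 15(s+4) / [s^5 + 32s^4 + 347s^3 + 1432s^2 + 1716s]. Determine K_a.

Lowest-order denominator term is 1716s, so the open loop has 1 pole at the origin → type 1 system.
K_a = lim_{s→0} s^2·G(s) = 0 (the extra factor of s kills the finite limit).

0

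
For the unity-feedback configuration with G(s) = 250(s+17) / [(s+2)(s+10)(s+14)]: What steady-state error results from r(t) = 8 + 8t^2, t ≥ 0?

The open loop has no poles at the origin → type 0 system. Treating each term separately:
  • 8: e_ss = 8/(1+K_p) with K_p=425/28 → 224/453.
  • 8t^2: a type-0 system cannot track it, e_ss → ∞.
The unbounded component dominates.

infinity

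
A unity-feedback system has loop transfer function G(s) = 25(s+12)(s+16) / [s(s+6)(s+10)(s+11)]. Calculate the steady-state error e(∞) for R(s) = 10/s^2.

System type = 1 (one pole at s=0).
K_v = lim_{s→0} s·G(s) = 25·12·16 / (6·10·11) = 80/11.
e_ss = 10/K_v = 10/(80/11) = 1.375.

1.375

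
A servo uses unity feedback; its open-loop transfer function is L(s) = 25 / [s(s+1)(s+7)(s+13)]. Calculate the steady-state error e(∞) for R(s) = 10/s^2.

36.4

The open loop has one pole at the origin → type 1 system.
K_v = lim_{s→0} s·L(s) = 25 / (1·7·13) = 25/91.
e_ss = 10/K_v = 10/(25/91) = 36.4.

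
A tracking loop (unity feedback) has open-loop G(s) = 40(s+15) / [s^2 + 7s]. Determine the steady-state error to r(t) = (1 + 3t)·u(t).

0.035

The denominator has no term below 7s — 1 pole at s=0, type 1. By superposition:
  • 1: tracked with zero error.
  • 3t: e_ss = 3/K_v with K_v=600/7 → 0.035.
Total e_ss = 0.035.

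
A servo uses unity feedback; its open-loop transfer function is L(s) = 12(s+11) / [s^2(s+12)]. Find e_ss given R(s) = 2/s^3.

Two free integrators in L(s): this is a type 2 system.
K_a = lim_{s→0} s^2·L(s) = 12·11 / (12) = 11.
r(t) = t^2 gives R(s) = 2/s^3.
e_ss = 2/K_a = 2/11.

2/11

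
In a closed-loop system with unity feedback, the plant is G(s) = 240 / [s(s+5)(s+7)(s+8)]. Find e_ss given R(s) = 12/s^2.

14

One free integrator in G(s): this is a type 1 system.
K_v = lim_{s→0} s·G(s) = 240 / (5·7·8) = 6/7.
e_ss = 12/K_v = 12/(6/7) = 14.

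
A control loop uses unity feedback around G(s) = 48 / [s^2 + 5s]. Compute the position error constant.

K_p = lim_{s→0} G(s); with 1 pole at the origin the limit diverges, so K_p = ∞.

infinity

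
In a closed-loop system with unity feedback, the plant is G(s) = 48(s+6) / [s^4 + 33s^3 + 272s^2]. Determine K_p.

K_p = lim_{s→0} G(s); with 2 poles at the origin the limit diverges, so K_p = ∞.

infinity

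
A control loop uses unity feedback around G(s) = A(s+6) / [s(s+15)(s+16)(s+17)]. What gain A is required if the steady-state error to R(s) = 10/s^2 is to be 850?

System type = 1 (one pole at s=0).
K_v = lim_{s→0} s·G(s) = A·6 / (15·16·17) = (1/680)·A.
e_ss = 10/K_v = 850 ⇒ K_v = 1/85 ⇒ A = (1/85)/(1/680) = 8.

8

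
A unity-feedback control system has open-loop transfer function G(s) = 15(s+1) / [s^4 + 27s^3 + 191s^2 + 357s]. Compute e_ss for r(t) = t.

Lowest-order denominator term is 357s, so the open loop has 1 pole at the origin → type 1 system.
K_v = lim_{s→0} s·G(s) = 15·1 / 357 = 5/119.
e_ss = 1/K_v = 1/(5/119) = 23.8.

23.8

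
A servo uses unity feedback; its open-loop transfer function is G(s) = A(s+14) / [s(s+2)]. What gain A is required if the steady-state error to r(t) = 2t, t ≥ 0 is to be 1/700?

One free integrator in G(s): this is a type 1 system.
K_v = lim_{s→0} s·G(s) = A·14 / (2) = 7·A.
e_ss = 2/K_v = 1/700 ⇒ K_v = 1400 ⇒ A = 1400/7 = 200.

200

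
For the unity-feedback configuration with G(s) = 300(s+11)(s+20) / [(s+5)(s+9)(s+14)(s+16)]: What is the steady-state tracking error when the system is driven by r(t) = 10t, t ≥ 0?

infinity

System type = 0 (no poles at s=0).
For a type-0 system K_v = 0, so e_ss to a ramp input is unbounded.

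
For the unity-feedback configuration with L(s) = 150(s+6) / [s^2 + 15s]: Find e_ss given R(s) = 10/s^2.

1/6

The denominator has no term below 15s — 1 pole at s=0, type 1.
K_v = lim_{s→0} s·L(s) = 150·6 / 15 = 60.
e_ss = 10/K_v = 10/60 = 1/6.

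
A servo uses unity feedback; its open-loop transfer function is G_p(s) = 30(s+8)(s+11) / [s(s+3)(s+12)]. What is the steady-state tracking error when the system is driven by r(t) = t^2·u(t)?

G_p(s) has one factor of s in the denominator, so the system is type 1.
For a type-1 system K_a = 0, so e_ss to a parabolic input is unbounded.

infinity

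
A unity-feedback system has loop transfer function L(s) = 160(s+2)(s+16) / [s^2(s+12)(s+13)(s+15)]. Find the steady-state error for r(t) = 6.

System type = 2 (two poles at s=0).
K_p = ∞ for a type-2 system; e_ss to a step is zero.

0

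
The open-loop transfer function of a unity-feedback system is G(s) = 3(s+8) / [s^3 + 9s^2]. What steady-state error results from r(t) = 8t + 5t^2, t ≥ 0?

Factoring s^2 from the denominator leaves a polynomial with constant term 9, so the system is type 2. By superposition:
  • 8t: tracked with zero error.
  • 5t^2: e_ss = 10/K_a with K_a=8/3 → 3.75.
Total e_ss = 3.75.

3.75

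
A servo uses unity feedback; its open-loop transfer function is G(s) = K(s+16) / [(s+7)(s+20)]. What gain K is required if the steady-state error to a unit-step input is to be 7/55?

No free integrators in G(s): this is a type 0 system.
K_p = lim_{s→0} G(s) = K·16 / (7·20) = (4/35)·K.
e_ss = 1/(1 + K_p) = 7/55 ⇒ 1 + (4/35)·K = 55/7 ⇒ K = 60.

60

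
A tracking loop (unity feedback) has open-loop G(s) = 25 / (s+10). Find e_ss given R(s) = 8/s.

System type = 0 (no poles at s=0).
K_p = lim_{s→0} G(s) = 25 / (10) = 2.5.
e_ss = 8/(1 + K_p) = 8/3.5 = 16/7.

16/7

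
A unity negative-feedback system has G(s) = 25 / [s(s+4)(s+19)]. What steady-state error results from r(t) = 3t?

The open loop has one pole at the origin → type 1 system.
K_v = lim_{s→0} s·G(s) = 25 / (4·19) = 25/76.
e_ss = 3/K_v = 3/(25/76) = 9.12.

9.12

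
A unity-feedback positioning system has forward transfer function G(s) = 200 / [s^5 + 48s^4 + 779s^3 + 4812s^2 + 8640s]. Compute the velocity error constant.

The denominator has no term below 8640s — 1 pole at s=0, type 1.
K_v = lim_{s→0} s·G(s) = 200 / 8640 = 5/216.

5/216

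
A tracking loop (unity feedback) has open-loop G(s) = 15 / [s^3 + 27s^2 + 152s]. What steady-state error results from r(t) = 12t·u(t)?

Factoring s from the denominator leaves a polynomial with constant term 152, so the system is type 1.
K_v = lim_{s→0} s·G(s) = 15 / 152 = 15/152.
e_ss = 12/K_v = 12/(15/152) = 121.6.

121.6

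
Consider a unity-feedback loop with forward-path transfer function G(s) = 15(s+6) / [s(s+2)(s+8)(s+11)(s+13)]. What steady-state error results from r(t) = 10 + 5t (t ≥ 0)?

1144/9

G(s) has one factor of s in the denominator, so the system is type 1. Treating each term separately:
  • 10: tracked with zero error.
  • 5t: e_ss = 5/K_v with K_v=45/1144 → 1144/9.
Total e_ss = 1144/9.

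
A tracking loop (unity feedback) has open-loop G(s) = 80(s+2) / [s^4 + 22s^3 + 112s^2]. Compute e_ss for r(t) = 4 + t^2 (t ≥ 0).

1.4

Factoring s^2 from the denominator leaves a polynomial with constant term 112, so the system is type 2. Treating each term separately:
  • 4: tracked with zero error.
  • t^2: e_ss = 2/K_a with K_a=10/7 → 1.4.
Total e_ss = 1.4.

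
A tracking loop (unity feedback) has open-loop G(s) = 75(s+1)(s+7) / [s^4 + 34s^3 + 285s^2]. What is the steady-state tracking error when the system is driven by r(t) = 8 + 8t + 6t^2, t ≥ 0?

Lowest-order denominator term is 285s^2, so the open loop has 2 poles at the origin → type 2 system. Treating each term separately:
  • 8: tracked with zero error.
  • 8t: tracked with zero error.
  • 6t^2: e_ss = 12/K_a with K_a=35/19 → 228/35.
Total e_ss = 228/35.

228/35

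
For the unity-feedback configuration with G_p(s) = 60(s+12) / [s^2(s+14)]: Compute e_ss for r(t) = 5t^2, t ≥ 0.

Two free integrators in G_p(s): this is a type 2 system.
K_a = lim_{s→0} s^2·G_p(s) = 60·12 / (14) = 360/7.
r(t) = 5t^2 gives R(s) = 10/s^3.
e_ss = 10/K_a = 10/(360/7) = 7/36.

7/36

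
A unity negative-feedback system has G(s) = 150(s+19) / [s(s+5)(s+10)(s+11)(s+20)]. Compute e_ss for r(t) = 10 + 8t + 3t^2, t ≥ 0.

System type = 1 (one pole at s=0). Taking each input component in turn:
  • 10: tracked with zero error.
  • 8t: e_ss = 8/K_v with K_v=57/220 → 1760/57.
  • 3t^2: a type-1 system cannot track it, e_ss → ∞.
The unbounded component dominates.

infinity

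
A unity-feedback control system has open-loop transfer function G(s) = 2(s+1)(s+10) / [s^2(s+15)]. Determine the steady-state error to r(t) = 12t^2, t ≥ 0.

The open loop has two poles at the origin → type 2 system.
K_a = lim_{s→0} s^2·G(s) = 2·1·10 / (15) = 4/3.
r(t) = 12t^2 gives R(s) = 24/s^3.
e_ss = 24/K_a = 24/(4/3) = 18.

18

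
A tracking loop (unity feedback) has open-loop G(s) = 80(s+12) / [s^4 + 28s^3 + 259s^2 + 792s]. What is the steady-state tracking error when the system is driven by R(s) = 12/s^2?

The denominator has no term below 792s — 1 pole at s=0, type 1.
K_v = lim_{s→0} s·G(s) = 80·12 / 792 = 40/33.
e_ss = 12/K_v = 12/(40/33) = 9.9.

9.9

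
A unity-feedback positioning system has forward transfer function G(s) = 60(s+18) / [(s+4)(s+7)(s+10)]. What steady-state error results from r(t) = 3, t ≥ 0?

21/34

G(s) has no factors of s in the denominator, so the system is type 0.
K_p = lim_{s→0} G(s) = 60·18 / (4·7·10) = 27/7.
e_ss = 3/(1 + K_p) = 3/(34/7) = 21/34.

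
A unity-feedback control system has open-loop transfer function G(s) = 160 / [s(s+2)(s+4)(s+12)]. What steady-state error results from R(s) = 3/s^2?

G(s) has one factor of s in the denominator, so the system is type 1.
K_v = lim_{s→0} s·G(s) = 160 / (2·4·12) = 5/3.
e_ss = 3/K_v = 3/(5/3) = 1.8.

1.8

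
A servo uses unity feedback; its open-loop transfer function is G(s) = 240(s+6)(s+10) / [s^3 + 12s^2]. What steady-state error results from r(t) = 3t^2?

0.005

Factoring s^2 from the denominator leaves a polynomial with constant term 12, so the system is type 2.
K_a = lim_{s→0} s^2·G(s) = 240·6·10 / 12 = 1200.
r(t) = 3t^2 gives R(s) = 6/s^3.
e_ss = 6/K_a = 6/1200 = 0.005.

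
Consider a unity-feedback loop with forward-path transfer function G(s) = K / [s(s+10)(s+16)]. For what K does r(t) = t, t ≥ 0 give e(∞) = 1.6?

The open loop has one pole at the origin → type 1 system.
K_v = lim_{s→0} s·G(s) = K / (10·16) = (1/160)·K.
e_ss = 1/K_v = 1.6 ⇒ K_v = 0.625 ⇒ K = 0.625/(1/160) = 100.

100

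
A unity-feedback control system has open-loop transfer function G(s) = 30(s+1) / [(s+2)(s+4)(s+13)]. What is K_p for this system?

The open loop has no poles at the origin → type 0 system.
K_p = lim_{s→0} G(s) = 30·1 / (2·4·13) = 15/52.

15/52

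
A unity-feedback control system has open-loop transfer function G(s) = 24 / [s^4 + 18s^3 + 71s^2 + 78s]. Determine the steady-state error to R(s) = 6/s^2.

The denominator has no term below 78s — 1 pole at s=0, type 1.
K_v = lim_{s→0} s·G(s) = 24 / 78 = 4/13.
e_ss = 6/K_v = 6/(4/13) = 19.5.

19.5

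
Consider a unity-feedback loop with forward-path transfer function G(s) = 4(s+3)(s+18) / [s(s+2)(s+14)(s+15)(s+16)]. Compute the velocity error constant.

The open loop has one pole at the origin → type 1 system.
K_v = lim_{s→0} s·G(s) = 4·3·18 / (2·14·15·16) = 9/280.

9/280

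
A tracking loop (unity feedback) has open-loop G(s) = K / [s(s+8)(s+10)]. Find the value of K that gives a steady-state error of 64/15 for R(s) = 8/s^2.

One free integrator in G(s): this is a type 1 system.
K_v = lim_{s→0} s·G(s) = K / (8·10) = 0.0125·K.
e_ss = 8/K_v = 64/15 ⇒ K_v = 1.875 ⇒ K = 1.875/0.0125 = 150.

150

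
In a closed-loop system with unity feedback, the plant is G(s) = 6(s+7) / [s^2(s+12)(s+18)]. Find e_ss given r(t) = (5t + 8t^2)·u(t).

System type = 2 (two poles at s=0). Treating each term separately:
  • 5t: tracked with zero error.
  • 8t^2: e_ss = 16/K_a with K_a=7/36 → 576/7.
Total e_ss = 576/7.

576/7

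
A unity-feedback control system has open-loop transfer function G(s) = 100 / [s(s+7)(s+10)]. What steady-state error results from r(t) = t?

G(s) has one factor of s in the denominator, so the system is type 1.
K_v = lim_{s→0} s·G(s) = 100 / (7·10) = 10/7.
e_ss = 1/K_v = 1/(10/7) = 0.7.

0.7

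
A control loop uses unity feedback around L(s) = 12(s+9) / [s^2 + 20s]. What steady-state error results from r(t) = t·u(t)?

5/27

Factoring s from the denominator leaves a polynomial with constant term 20, so the system is type 1.
K_v = lim_{s→0} s·L(s) = 12·9 / 20 = 5.4.
e_ss = 1/K_v = 1/5.4 = 5/27.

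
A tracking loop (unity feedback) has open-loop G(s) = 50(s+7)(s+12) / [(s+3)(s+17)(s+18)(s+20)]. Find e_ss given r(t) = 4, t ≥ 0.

153/47

System type = 0 (no poles at s=0).
K_p = lim_{s→0} G(s) = 50·7·12 / (3·17·18·20) = 35/153.
e_ss = 4/(1 + K_p) = 4/(188/153) = 153/47.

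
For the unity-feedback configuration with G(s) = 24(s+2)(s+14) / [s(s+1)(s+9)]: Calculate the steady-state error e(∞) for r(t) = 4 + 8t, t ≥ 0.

3/28

One free integrator in G(s): this is a type 1 system. Treating each term separately:
  • 4: tracked with zero error.
  • 8t: e_ss = 8/K_v with K_v=224/3 → 3/28.
Total e_ss = 3/28.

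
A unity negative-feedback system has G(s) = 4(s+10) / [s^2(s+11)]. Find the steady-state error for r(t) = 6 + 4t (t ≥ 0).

G(s) has two factors of s in the denominator, so the system is type 2. Treating each term separately:
  • 6: tracked with zero error.
  • 4t: tracked with zero error.
Total e_ss = 0.

0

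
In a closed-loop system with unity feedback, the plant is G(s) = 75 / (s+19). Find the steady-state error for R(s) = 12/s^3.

No free integrators in G(s): this is a type 0 system.
For a type-0 system K_a = 0, so e_ss to a parabolic input is unbounded.

infinity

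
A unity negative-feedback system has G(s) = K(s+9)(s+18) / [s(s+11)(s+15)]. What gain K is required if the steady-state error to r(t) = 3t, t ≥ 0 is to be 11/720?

200

System type = 1 (one pole at s=0).
K_v = lim_{s→0} s·G(s) = K·9·18 / (11·15) = (54/55)·K.
e_ss = 3/K_v = 11/720 ⇒ K_v = 2160/11 ⇒ K = (2160/11)/(54/55) = 200.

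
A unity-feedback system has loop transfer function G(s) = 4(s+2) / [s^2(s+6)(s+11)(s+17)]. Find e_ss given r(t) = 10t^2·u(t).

2805

System type = 2 (two poles at s=0).
K_a = lim_{s→0} s^2·G(s) = 4·2 / (6·11·17) = 4/561.
r(t) = 10t^2 gives R(s) = 20/s^3.
e_ss = 20/K_a = 20/(4/561) = 2805.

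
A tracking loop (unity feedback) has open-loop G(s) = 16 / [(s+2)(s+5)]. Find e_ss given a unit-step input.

G(s) has no factors of s in the denominator, so the system is type 0.
K_p = lim_{s→0} G(s) = 16 / (2·5) = 1.6.
e_ss = 1/(1 + K_p) = 1/2.6 = 5/13.

5/13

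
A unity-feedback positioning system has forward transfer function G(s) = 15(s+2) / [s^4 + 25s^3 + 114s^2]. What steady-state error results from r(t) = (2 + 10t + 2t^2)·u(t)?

Factoring s^2 from the denominator leaves a polynomial with constant term 114, so the system is type 2. Taking each input component in turn:
  • 2: tracked with zero error.
  • 10t: tracked with zero error.
  • 2t^2: e_ss = 4/K_a with K_a=5/19 → 15.2.
Total e_ss = 15.2.

15.2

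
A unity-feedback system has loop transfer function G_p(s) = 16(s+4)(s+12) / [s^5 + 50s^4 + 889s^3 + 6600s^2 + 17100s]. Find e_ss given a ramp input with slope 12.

267.1875

The denominator has no term below 17100s — 1 pole at s=0, type 1.
K_v = lim_{s→0} s·G_p(s) = 16·4·12 / 17100 = 64/1425.
e_ss = 12/K_v = 12/(64/1425) = 267.1875.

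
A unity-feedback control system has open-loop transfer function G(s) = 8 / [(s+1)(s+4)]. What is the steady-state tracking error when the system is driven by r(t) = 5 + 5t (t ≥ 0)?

infinity

The open loop has no poles at the origin → type 0 system. By superposition:
  • 5: e_ss = 5/(1+K_p) with K_p=2 → 5/3.
  • 5t: a type-0 system cannot track it, e_ss → ∞.
The unbounded component dominates.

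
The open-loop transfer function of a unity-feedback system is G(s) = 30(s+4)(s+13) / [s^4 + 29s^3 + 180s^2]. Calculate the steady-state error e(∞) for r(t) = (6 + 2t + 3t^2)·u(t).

Factoring s^2 from the denominator leaves a polynomial with constant term 180, so the system is type 2. Treating each term separately:
  • 6: tracked with zero error.
  • 2t: tracked with zero error.
  • 3t^2: e_ss = 6/K_a with K_a=26/3 → 9/13.
Total e_ss = 9/13.

9/13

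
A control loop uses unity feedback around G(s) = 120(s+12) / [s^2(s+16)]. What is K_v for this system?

K_v = lim_{s→0} s·G(s); with 2 poles at the origin the limit diverges, so K_v = ∞.

infinity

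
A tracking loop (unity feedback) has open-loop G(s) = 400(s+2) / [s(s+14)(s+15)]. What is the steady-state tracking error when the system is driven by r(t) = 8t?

2.1

One free integrator in G(s): this is a type 1 system.
K_v = lim_{s→0} s·G(s) = 400·2 / (14·15) = 80/21.
e_ss = 8/K_v = 8/(80/21) = 2.1.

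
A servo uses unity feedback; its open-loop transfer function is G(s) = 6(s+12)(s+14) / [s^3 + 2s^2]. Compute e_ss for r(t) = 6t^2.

The denominator has no term below 2s^2 — 2 poles at s=0, type 2.
K_a = lim_{s→0} s^2·G(s) = 6·12·14 / 2 = 504.
r(t) = 6t^2 gives R(s) = 12/s^3.
e_ss = 12/K_a = 12/504 = 1/42.

1/42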